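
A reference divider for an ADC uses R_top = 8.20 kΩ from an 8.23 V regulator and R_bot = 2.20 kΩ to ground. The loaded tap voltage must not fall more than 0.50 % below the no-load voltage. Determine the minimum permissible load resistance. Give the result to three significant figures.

R_L(min) ≈ 345 kΩ

Output resistance R_th = R_top‖R_bot = (8.20 × 2.20)/10.40 = 1.735 kΩ.
The fractional drop is R_th/(R_th + R_L); requiring this ≤ 0.00500 gives R_L ≥ R_th(1/0.00500 − 1) = 1.735 × 199.0 = 345 kΩ.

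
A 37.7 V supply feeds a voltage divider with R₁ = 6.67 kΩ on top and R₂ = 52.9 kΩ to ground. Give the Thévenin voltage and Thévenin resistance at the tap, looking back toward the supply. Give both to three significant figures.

V_th is the open-circuit tap voltage: 37.7 × 52.9/(6.67 + 52.9) = 33.5 V.
With the supply zeroed, R₁ and R₂ appear in parallel from the tap: R_th = R₁‖R₂ = (6.67 × 52.9)/59.57 = 5.92 kΩ.

V_th = 33.5 V, R_th = 5.92 kΩ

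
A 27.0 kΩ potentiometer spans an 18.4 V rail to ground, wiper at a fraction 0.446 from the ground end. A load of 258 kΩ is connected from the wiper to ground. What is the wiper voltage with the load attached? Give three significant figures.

The wiper splits the pot into (1−α)R = 14.96 kΩ above and αR = 12.04 kΩ below.
Lower section ‖ load = 11.51 kΩ.
V_wiper = 18.4 × 11.51/(14.96 + 11.51) = 8.00 V.

V ≈ 8.00 V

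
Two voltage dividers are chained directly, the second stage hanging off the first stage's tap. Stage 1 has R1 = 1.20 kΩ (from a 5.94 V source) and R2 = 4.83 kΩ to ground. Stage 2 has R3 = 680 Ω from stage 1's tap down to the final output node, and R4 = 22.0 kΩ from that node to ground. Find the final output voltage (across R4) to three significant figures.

V_out ≈ 4.43 V

Stage 2 presents R3+R4 = 22680 Ω as a load on stage 1's tap.
Stage 1's lower leg becomes R2‖(R3+R4) = 3982 Ω, so V_mid = 5.94 × 3982/5182 = 4.564 V.
Stage 2 is itself unloaded: V_out = V_mid × R4/(R3+R4) = 4.564 × 22000/22680 = 4.43 V.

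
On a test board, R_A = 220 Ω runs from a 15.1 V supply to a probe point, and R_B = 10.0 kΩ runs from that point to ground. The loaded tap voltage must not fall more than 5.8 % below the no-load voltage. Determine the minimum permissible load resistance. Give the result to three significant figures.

R_L(min) ≈ 3.50 kΩ

Output resistance R_th = R_A‖R_B = (220 × 10000)/10220 = 215.3 Ω.
The fractional drop is R_th/(R_th + R_L); requiring this ≤ 0.0580 gives R_L ≥ R_th(1/0.0580 − 1) = 215.3 × 16.24 = 3.50 kΩ.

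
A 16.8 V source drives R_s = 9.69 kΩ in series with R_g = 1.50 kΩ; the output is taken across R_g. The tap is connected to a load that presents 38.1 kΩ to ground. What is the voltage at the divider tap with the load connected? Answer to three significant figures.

The load sits in parallel with R_g: R_g‖R_L = (1.50 × 38.1) / (1.50 + 38.1) = 1.443 kΩ.
V_out = 16.8 × 1.443 / (9.69 + 1.443) = 16.8 × 1.443/11.13 = 2.18 V.

V_out ≈ 2.18 V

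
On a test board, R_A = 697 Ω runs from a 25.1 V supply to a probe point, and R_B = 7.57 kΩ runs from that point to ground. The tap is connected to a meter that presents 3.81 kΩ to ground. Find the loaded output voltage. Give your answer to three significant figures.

The load sits in parallel with R_B: R_B‖R_L = (7570 × 3810) / (7570 + 3810) = 2534 Ω.
V_out = 25.1 × 2534 / (697 + 2534) = 25.1 × 2534/3231 = 19.7 V.

V_out ≈ 19.7 V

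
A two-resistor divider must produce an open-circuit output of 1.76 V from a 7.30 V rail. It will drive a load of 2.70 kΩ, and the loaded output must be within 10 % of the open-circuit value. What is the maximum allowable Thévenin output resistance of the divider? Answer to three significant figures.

R_th ≤ 300 Ω

Loading drop = R_th/(R_th + R_L) ≤ 0.100, so R_th ≤ R_L · ε/(1−ε) = 2.70 kΩ × 0.100/0.9000 = 300 Ω.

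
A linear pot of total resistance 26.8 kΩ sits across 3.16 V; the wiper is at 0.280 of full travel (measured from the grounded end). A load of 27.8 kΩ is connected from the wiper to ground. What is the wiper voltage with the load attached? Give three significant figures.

The wiper splits the pot into (1−α)R = 19.30 kΩ above and αR = 7.504 kΩ below.
Lower section ‖ load = 5.909 kΩ.
V_wiper = 3.16 × 5.909/(19.30 + 5.909) = 0.741 V.

V ≈ 0.741 V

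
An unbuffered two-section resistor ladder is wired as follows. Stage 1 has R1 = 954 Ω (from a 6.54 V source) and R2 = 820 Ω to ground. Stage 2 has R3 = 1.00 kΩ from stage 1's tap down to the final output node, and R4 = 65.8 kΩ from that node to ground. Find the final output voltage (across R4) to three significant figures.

Stage 2 presents R3+R4 = 66800 Ω as a load on stage 1's tap.
Stage 1's lower leg becomes R2‖(R3+R4) = 810.1 Ω, so V_mid = 6.54 × 810.1/1764 = 3.003 V.
Stage 2 is itself unloaded: V_out = V_mid × R4/(R3+R4) = 3.003 × 65800/66800 = 2.96 V.

V_out ≈ 2.96 V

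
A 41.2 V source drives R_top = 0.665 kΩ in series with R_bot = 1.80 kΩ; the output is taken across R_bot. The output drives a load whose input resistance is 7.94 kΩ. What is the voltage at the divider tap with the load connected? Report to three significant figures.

The load sits in parallel with R_bot: R_bot‖R_L = (1800 × 7940) / (1800 + 7940) = 1467 Ω.
V_out = 41.2 × 1467 / (665 + 1467) = 41.2 × 1467/2132 = 28.4 V.

V_out ≈ 28.4 V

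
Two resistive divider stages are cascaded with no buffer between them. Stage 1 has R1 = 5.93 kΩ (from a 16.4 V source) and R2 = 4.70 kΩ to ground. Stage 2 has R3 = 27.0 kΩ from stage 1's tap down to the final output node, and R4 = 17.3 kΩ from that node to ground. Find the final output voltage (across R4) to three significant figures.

V_out ≈ 2.67 V

Stage 2 presents R3+R4 = 44.30 kΩ as a load on stage 1's tap.
Stage 1's lower leg becomes R2‖(R3+R4) = 4.249 kΩ, so V_mid = 16.4 × 4.249/10.18 = 6.846 V.
Stage 2 is itself unloaded: V_out = V_mid × R4/(R3+R4) = 6.846 × 17.3/44.30 = 2.67 V.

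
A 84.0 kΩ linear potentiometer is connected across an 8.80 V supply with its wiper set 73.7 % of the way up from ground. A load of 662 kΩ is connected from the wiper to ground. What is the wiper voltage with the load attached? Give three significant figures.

The wiper splits the pot into (1−α)R = 22.09 kΩ above and αR = 61.91 kΩ below.
Lower section ‖ load = 56.61 kΩ.
V_wiper = 8.80 × 56.61/(22.09 + 56.61) = 6.33 V.

V ≈ 6.33 V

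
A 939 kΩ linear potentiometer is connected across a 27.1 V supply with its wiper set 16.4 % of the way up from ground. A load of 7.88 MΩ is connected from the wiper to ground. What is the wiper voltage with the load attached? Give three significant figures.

The wiper splits the pot into (1−α)R = 785.0 kΩ above and αR = 154.0 kΩ below.
Lower section ‖ load = 151.0 kΩ.
V_wiper = 27.1 × 151.0/(785.0 + 151.0) = 4.37 V.

V ≈ 4.37 V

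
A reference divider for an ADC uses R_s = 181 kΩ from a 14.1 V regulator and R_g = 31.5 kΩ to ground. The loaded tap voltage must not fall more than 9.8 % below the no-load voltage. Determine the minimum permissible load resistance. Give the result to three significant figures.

R_L(min) ≈ 247 kΩ

Output resistance R_th = R_s‖R_g = (181 × 31.5)/212.5 = 26.83 kΩ.
The fractional drop is R_th/(R_th + R_L); requiring this ≤ 0.0980 gives R_L ≥ R_th(1/0.0980 − 1) = 26.83 × 9.204 = 247 kΩ.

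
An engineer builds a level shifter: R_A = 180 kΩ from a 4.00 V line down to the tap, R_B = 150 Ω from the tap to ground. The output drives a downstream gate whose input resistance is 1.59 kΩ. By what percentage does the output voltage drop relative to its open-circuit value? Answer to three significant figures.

The divider's output (Thévenin) resistance is R_A‖R_B = 149.9 Ω.
Fractional drop under load = R_th/(R_th + R_L) = 149.9 / (149.9 + 1590) = 0.08614.
So the output falls by 8.61 %.

8.61 %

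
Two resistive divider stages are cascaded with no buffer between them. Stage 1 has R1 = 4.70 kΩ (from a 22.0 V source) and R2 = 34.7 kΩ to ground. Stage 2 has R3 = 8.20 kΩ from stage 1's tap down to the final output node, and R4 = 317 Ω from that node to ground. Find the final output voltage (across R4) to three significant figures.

V_out ≈ 0.485 V

Stage 2 presents R3+R4 = 8517 Ω as a load on stage 1's tap.
Stage 1's lower leg becomes R2‖(R3+R4) = 6839 Ω, so V_mid = 22.0 × 6839/11540 = 13.04 V.
Stage 2 is itself unloaded: V_out = V_mid × R4/(R3+R4) = 13.04 × 317/8517 = 0.485 V.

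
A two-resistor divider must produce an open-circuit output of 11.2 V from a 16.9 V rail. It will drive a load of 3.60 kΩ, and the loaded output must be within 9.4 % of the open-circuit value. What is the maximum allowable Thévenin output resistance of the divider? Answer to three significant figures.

Loading drop = R_th/(R_th + R_L) ≤ 0.0940, so R_th ≤ R_L · ε/(1−ε) = 3.60 kΩ × 0.0940/0.9060 = 374 Ω.
(Any R1, R2 with R2/(R1+R2) = 0.663 and R1‖R2 ≤ 374 Ω will meet the spec.)

R_th ≤ 374 Ω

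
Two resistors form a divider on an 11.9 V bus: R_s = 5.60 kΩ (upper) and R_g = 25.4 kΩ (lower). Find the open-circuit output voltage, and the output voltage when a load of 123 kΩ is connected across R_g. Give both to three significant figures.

Open-circuit: V = 11.9 × 25.4/(5.60 + 25.4) = 9.75 V.
With the load, R_g becomes R_g‖R_L = 21.05 kΩ, so V = 11.9 × 21.05/26.65 = 9.40 V.

Unloaded: 9.75 V; loaded: 9.40 V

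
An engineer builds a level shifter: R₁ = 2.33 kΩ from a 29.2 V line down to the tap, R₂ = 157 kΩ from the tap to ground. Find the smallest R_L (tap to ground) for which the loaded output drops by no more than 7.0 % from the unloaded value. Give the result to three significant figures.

Output resistance R_th = R₁‖R₂ = (2.33 × 157)/159.3 = 2.296 kΩ.
The fractional drop is R_th/(R_th + R_L); requiring this ≤ 0.0700 gives R_L ≥ R_th(1/0.0700 − 1) = 2.296 × 13.29 = 30.5 kΩ.

R_L(min) ≈ 30.5 kΩ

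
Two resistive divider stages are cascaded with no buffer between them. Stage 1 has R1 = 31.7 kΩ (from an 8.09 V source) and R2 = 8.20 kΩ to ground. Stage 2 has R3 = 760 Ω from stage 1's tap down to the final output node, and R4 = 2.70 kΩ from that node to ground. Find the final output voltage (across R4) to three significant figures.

V_out ≈ 0.450 V

Stage 2 presents R3+R4 = 3460 Ω as a load on stage 1's tap.
Stage 1's lower leg becomes R2‖(R3+R4) = 2433 Ω, so V_mid = 8.09 × 2433/34130 = 0.5767 V.
Stage 2 is itself unloaded: V_out = V_mid × R4/(R3+R4) = 0.5767 × 2700/3460 = 0.450 V.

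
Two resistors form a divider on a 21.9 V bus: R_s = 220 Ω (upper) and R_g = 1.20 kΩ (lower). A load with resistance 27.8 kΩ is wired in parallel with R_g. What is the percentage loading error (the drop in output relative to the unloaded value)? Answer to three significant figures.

0.664 %

The divider's output (Thévenin) resistance is R_s‖R_g = 185.9 Ω.
Fractional drop under load = R_th/(R_th + R_L) = 185.9 / (185.9 + 27800) = 0.006643.
So the output falls by 0.664 %.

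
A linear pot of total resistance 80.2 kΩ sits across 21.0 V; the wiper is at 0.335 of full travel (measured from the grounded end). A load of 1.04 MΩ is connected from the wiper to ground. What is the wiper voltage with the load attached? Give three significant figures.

The wiper splits the pot into (1−α)R = 53.33 kΩ above and αR = 26.87 kΩ below.
Lower section ‖ load = 26.19 kΩ.
V_wiper = 21.0 × 26.19/(53.33 + 26.19) = 6.92 V.

V ≈ 6.92 V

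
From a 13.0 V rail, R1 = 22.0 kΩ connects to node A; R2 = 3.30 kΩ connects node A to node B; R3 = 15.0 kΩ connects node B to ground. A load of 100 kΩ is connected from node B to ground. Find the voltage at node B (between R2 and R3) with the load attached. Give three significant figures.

V ≈ 4.42 V

At node B, R3 is in parallel with the load: R3‖R_L = 13.04 kΩ.
Below node A the resistance is R2 + (R3‖R_L) = 16.34 kΩ, so V_A = 13.0 × 16.34/38.34 = 5.541 V.
Then V_B = V_A × (R3‖R_L)/(R2 + R3‖R_L) = 5.541 × 13.04/16.34 = 4.42 V.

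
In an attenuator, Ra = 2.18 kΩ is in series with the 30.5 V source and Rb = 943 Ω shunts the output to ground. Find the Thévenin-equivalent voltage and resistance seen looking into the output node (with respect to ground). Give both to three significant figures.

V_th = 9.21 V, R_th = 658 Ω

V_th is the open-circuit tap voltage: 30.5 × 943/(2180 + 943) = 9.21 V.
With the supply zeroed, Ra and Rb appear in parallel from the tap: R_th = Ra‖Rb = (2180 × 943)/3123 = 658 Ω.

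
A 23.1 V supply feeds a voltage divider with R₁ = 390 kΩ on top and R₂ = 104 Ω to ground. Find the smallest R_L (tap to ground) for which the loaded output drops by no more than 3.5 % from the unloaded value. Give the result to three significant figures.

R_L(min) ≈ 2.87 kΩ

Output resistance R_th = R₁‖R₂ = (390000 × 104)/390100 = 104.0 Ω.
The fractional drop is R_th/(R_th + R_L); requiring this ≤ 0.0350 gives R_L ≥ R_th(1/0.0350 − 1) = 104.0 × 27.57 = 2.87 kΩ.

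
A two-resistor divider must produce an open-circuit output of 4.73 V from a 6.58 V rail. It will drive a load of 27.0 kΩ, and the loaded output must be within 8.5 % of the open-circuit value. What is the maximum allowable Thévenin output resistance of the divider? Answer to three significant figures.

R_th ≤ 2.51 kΩ

Loading drop = R_th/(R_th + R_L) ≤ 0.0850, so R_th ≤ R_L · ε/(1−ε) = 27.0 kΩ × 0.0850/0.9150 = 2.51 kΩ.
(Any R1, R2 with R2/(R1+R2) = 0.719 and R1‖R2 ≤ 2.51 kΩ will meet the spec.)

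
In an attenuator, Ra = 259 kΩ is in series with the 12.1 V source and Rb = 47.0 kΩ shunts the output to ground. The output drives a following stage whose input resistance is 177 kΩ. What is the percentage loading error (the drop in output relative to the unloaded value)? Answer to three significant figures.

Unloaded V = 12.1 × 47.0/306.0 = 1.858 V.
Loaded: Rb‖R_L = 37.14 kΩ, giving V = 12.1 × 37.14/296.1 = 1.517 V.
Drop = (1.858 − 1.517) / 1.858 = 18.4 %.

18.4 %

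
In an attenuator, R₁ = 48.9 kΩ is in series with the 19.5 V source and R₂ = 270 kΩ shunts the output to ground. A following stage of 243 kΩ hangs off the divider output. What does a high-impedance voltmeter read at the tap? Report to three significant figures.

The load sits in parallel with R₂: R₂‖R_L = (270 × 243) / (270 + 243) = 127.9 kΩ.
V_out = 19.5 × 127.9 / (48.9 + 127.9) = 19.5 × 127.9/176.8 = 14.1 V.

V_out ≈ 14.1 V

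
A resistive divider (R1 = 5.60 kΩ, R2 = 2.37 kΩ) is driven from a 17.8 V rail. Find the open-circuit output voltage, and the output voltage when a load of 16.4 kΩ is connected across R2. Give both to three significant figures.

Open-circuit: V = 17.8 × 2.37/(5.60 + 2.37) = 5.29 V.
With the load, R2 becomes R2‖R_L = 2.071 kΩ, so V = 17.8 × 2.071/7.671 = 4.81 V.

Unloaded: 5.29 V; loaded: 4.81 V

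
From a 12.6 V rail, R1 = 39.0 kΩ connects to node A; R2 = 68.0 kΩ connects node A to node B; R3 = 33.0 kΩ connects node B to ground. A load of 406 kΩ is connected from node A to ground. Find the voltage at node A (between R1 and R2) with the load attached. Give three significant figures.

Below node A the series string R2+R3 = 101.0 kΩ sits in parallel with the 406 kΩ load: 80.88 kΩ.
V_A = 12.6 × 80.88/(39.0 + 80.88) = 8.50 V.

V ≈ 8.50 V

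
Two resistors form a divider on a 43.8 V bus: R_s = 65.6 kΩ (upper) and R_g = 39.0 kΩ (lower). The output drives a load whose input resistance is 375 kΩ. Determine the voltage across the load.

The load sits in parallel with R_g: R_g‖R_L = (39.0 × 375) / (39.0 + 375) = 35.33 kΩ.
V_out = 43.8 × 35.33 / (65.6 + 35.33) = 43.8 × 35.33/100.9 = 15.3 V.

V_out ≈ 15.3 V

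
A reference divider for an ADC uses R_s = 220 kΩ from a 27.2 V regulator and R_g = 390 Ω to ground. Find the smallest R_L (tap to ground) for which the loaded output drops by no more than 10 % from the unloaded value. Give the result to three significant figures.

R_L(min) ≈ 3.50 kΩ

Output resistance R_th = R_s‖R_g = (220000 × 390)/220400 = 389.3 Ω.
The fractional drop is R_th/(R_th + R_L); requiring this ≤ 0.100 gives R_L ≥ R_th(1/0.100 − 1) = 389.3 × 9.000 = 3.50 kΩ.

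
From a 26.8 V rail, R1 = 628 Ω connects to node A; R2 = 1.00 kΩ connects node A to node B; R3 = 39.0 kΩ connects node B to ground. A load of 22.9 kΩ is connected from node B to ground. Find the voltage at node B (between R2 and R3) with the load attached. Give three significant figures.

At node B, R3 is in parallel with the load: R3‖R_L = 14430 Ω.
Below node A the resistance is R2 + (R3‖R_L) = 15430 Ω, so V_A = 26.8 × 15430/16060 = 25.75 V.
Then V_B = V_A × (R3‖R_L)/(R2 + R3‖R_L) = 25.75 × 14430/15430 = 24.1 V.

V ≈ 24.1 V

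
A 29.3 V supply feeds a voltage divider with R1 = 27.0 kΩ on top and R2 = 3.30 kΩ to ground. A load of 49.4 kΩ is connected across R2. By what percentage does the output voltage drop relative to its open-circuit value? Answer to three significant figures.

The divider's output (Thévenin) resistance is R1‖R2 = 2.941 kΩ.
Fractional drop under load = R_th/(R_th + R_L) = 2.941 / (2.941 + 49.4) = 0.05618.
So the output falls by 5.62 %.

5.62 %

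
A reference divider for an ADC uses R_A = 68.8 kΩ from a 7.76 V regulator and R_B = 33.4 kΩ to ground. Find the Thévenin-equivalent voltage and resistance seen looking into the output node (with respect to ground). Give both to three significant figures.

V_th = 2.54 V, R_th = 22.5 kΩ

V_th is the open-circuit tap voltage: 7.76 × 33.4/(68.8 + 33.4) = 2.54 V.
With the supply zeroed, R_A and R_B appear in parallel from the tap: R_th = R_A‖R_B = (68.8 × 33.4)/102.2 = 22.5 kΩ.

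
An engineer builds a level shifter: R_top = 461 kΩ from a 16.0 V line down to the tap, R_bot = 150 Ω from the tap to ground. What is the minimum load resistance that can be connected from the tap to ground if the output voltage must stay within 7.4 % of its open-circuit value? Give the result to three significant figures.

Output resistance R_th = R_top‖R_bot = (461000 × 150)/461200 = 150.0 Ω.
The fractional drop is R_th/(R_th + R_L); requiring this ≤ 0.0740 gives R_L ≥ R_th(1/0.0740 − 1) = 150.0 × 12.51 = 1.88 kΩ.

R_L(min) ≈ 1.88 kΩ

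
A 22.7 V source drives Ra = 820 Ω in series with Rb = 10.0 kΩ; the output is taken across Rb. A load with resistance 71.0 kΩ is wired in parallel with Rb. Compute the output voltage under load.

V_out ≈ 20.8 V

The load sits in parallel with Rb: Rb‖R_L = (10000 × 71000) / (10000 + 71000) = 8765 Ω.
V_out = 22.7 × 8765 / (820 + 8765) = 22.7 × 8765/9585 = 20.8 V.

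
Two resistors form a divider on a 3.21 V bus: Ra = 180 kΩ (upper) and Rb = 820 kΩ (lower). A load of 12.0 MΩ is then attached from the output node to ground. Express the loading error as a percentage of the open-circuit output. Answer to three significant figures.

The divider's output (Thévenin) resistance is Ra‖Rb = 147.6 kΩ.
Fractional drop under load = R_th/(R_th + R_L) = 147.6 / (147.6 + 12000) = 0.01215.
So the output falls by 1.22 %.

1.22 %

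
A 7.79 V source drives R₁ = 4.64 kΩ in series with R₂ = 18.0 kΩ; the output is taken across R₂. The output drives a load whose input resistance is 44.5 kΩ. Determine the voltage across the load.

V_out ≈ 5.72 V

The load sits in parallel with R₂: R₂‖R_L = (18.0 × 44.5) / (18.0 + 44.5) = 12.82 kΩ.
V_out = 7.79 × 12.82 / (4.64 + 12.82) = 7.79 × 12.82/17.46 = 5.72 V.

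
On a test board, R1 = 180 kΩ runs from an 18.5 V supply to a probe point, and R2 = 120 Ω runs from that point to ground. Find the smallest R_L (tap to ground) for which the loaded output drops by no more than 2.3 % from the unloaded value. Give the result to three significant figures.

R_L(min) ≈ 5.09 kΩ

Output resistance R_th = R1‖R2 = (180000 × 120)/180100 = 119.9 Ω.
The fractional drop is R_th/(R_th + R_L); requiring this ≤ 0.0230 gives R_L ≥ R_th(1/0.0230 − 1) = 119.9 × 42.48 = 5.09 kΩ.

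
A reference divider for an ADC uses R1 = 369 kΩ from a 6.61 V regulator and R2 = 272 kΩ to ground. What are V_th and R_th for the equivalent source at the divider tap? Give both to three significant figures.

V_th = 2.80 V, R_th = 157 kΩ

V_th is the open-circuit tap voltage: 6.61 × 272/(369 + 272) = 2.80 V.
With the supply zeroed, R1 and R2 appear in parallel from the tap: R_th = R1‖R2 = (369 × 272)/641.0 = 157 kΩ.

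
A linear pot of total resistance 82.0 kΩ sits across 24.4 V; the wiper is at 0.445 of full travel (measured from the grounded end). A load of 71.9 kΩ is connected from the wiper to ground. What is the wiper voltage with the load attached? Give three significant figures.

V ≈ 8.47 V

The wiper splits the pot into (1−α)R = 45.51 kΩ above and αR = 36.49 kΩ below.
Lower section ‖ load = 24.21 kΩ.
V_wiper = 24.4 × 24.21/(45.51 + 24.21) = 8.47 V.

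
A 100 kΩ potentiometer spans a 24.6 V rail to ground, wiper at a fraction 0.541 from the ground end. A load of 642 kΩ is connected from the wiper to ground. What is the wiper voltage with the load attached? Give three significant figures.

The wiper splits the pot into (1−α)R = 45.90 kΩ above and αR = 54.10 kΩ below.
Lower section ‖ load = 49.90 kΩ.
V_wiper = 24.6 × 49.90/(45.90 + 49.90) = 12.8 V.

V ≈ 12.8 V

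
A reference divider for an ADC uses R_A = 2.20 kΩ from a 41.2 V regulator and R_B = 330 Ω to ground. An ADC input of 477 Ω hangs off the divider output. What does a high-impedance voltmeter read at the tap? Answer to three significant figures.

The load sits in parallel with R_B: R_B‖R_L = (330 × 477) / (330 + 477) = 195.1 Ω.
V_out = 41.2 × 195.1 / (2200 + 195.1) = 41.2 × 195.1/2395 = 3.36 V.

V_out ≈ 3.36 V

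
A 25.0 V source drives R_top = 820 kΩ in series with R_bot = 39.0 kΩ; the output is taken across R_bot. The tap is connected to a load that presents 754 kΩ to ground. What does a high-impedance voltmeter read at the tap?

V_out ≈ 1.08 V

The load sits in parallel with R_bot: R_bot‖R_L = (39.0 × 754) / (39.0 + 754) = 37.08 kΩ.
V_out = 25.0 × 37.08 / (820 + 37.08) = 25.0 × 37.08/857.1 = 1.08 V.
(Unloaded it would have been 1.14 V.)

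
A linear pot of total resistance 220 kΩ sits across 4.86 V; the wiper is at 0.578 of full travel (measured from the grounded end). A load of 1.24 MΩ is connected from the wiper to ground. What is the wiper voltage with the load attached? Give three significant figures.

V ≈ 2.69 V

The wiper splits the pot into (1−α)R = 92.84 kΩ above and αR = 127.2 kΩ below.
Lower section ‖ load = 115.3 kΩ.
V_wiper = 4.86 × 115.3/(92.84 + 115.3) = 2.69 V.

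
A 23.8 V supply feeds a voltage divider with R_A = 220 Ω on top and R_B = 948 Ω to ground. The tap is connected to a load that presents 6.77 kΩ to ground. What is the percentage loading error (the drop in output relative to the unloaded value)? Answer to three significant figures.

The divider's output (Thévenin) resistance is R_A‖R_B = 178.6 Ω.
Fractional drop under load = R_th/(R_th + R_L) = 178.6 / (178.6 + 6770) = 0.02570.
So the output falls by 2.57 %.

2.57 %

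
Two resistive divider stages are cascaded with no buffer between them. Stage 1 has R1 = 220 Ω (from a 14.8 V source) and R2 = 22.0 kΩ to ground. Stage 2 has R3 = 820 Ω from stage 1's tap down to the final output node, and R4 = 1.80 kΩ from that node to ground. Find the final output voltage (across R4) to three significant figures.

Stage 2 presents R3+R4 = 2620 Ω as a load on stage 1's tap.
Stage 1's lower leg becomes R2‖(R3+R4) = 2341 Ω, so V_mid = 14.8 × 2341/2561 = 13.53 V.
Stage 2 is itself unloaded: V_out = V_mid × R4/(R3+R4) = 13.53 × 1800/2620 = 9.29 V.

V_out ≈ 9.29 V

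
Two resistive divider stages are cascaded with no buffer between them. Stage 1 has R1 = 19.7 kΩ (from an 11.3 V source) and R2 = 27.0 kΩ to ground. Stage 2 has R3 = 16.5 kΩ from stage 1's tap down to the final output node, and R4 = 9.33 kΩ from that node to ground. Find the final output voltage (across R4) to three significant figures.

V_out ≈ 1.64 V

Stage 2 presents R3+R4 = 25.83 kΩ as a load on stage 1's tap.
Stage 1's lower leg becomes R2‖(R3+R4) = 13.20 kΩ, so V_mid = 11.3 × 13.20/32.90 = 4.534 V.
Stage 2 is itself unloaded: V_out = V_mid × R4/(R3+R4) = 4.534 × 9.33/25.83 = 1.64 V.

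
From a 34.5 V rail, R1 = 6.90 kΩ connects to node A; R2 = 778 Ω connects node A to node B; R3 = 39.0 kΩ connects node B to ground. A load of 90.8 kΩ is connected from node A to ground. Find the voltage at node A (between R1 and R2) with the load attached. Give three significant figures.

V ≈ 27.6 V

Below node A the series string R2+R3 = 39780 Ω sits in parallel with the 90800 Ω load: 27660 Ω.
V_A = 34.5 × 27660/(6900 + 27660) = 27.6 V.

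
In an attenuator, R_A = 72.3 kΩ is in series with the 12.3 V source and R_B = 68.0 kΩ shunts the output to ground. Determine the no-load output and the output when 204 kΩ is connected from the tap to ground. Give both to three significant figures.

Unloaded: 5.96 V; loaded: 5.09 V

Open-circuit: V = 12.3 × 68.0/(72.3 + 68.0) = 5.96 V.
With the load, R_B becomes R_B‖R_L = 51.00 kΩ, so V = 12.3 × 51.00/123.3 = 5.09 V.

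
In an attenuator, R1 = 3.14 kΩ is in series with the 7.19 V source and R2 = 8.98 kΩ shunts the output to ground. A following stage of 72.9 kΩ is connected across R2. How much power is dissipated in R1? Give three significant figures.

Total resistance from the source is R1 + (R2‖R_L) = 11.14 kΩ, so I = 7.19/11.14 kΩ = 0.6457 mA.
P = I²·R1 = (0.6457 mA)² × 3.14 kΩ = 1.31 mW.

P ≈ 1.31 mW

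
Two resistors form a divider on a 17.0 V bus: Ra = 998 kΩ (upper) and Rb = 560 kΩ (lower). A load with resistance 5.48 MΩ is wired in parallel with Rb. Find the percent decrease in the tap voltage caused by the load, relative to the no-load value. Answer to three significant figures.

6.14 %

The divider's output (Thévenin) resistance is Ra‖Rb = 358.7 kΩ.
Fractional drop under load = R_th/(R_th + R_L) = 358.7 / (358.7 + 5480) = 0.06144.
So the output falls by 6.14 %.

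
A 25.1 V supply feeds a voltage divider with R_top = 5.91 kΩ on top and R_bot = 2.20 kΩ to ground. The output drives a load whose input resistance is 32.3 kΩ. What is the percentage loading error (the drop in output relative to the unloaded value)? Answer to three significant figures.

The divider's output (Thévenin) resistance is R_top‖R_bot = 1.603 kΩ.
Fractional drop under load = R_th/(R_th + R_L) = 1.603 / (1.603 + 32.3) = 0.04729.
So the output falls by 4.73 %.

4.73 %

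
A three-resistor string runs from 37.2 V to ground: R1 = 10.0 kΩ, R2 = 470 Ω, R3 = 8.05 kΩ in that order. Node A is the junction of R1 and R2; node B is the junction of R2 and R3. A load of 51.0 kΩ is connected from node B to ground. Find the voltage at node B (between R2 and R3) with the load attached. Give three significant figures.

V ≈ 14.8 V

At node B, R3 is in parallel with the load: R3‖R_L = 6953 Ω.
Below node A the resistance is R2 + (R3‖R_L) = 7423 Ω, so V_A = 37.2 × 7423/17420 = 15.85 V.
Then V_B = V_A × (R3‖R_L)/(R2 + R3‖R_L) = 15.85 × 6953/7423 = 14.8 V.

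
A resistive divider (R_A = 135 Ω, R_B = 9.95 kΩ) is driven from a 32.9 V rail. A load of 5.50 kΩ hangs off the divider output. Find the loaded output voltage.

V_out ≈ 31.7 V

The load sits in parallel with R_B: R_B‖R_L = (9950 × 5500) / (9950 + 5500) = 3542 Ω.
V_out = 32.9 × 3542 / (135 + 3542) = 32.9 × 3542/3677 = 31.7 V.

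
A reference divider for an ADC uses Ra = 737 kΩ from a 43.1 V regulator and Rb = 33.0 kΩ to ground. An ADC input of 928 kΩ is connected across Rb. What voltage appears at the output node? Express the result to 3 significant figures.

V_out ≈ 1.79 V

The load sits in parallel with Rb: Rb‖R_L = (33.0 × 928) / (33.0 + 928) = 31.87 kΩ.
V_out = 43.1 × 31.87 / (737 + 31.87) = 43.1 × 31.87/768.9 = 1.79 V.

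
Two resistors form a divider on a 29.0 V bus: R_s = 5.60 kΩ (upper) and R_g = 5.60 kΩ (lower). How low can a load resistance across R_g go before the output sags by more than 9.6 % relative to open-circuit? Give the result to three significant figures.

Output resistance R_th = R_s‖R_g = (5.60 × 5.60)/11.20 = 2.800 kΩ.
The fractional drop is R_th/(R_th + R_L); requiring this ≤ 0.0960 gives R_L ≥ R_th(1/0.0960 − 1) = 2.800 × 9.417 = 26.4 kΩ.

R_L(min) ≈ 26.4 kΩ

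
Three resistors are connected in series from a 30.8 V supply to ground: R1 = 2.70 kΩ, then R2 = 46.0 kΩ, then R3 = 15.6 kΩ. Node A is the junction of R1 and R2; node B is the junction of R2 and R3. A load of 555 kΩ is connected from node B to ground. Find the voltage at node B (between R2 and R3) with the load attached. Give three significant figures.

At node B, R3 is in parallel with the load: R3‖R_L = 15.17 kΩ.
Below node A the resistance is R2 + (R3‖R_L) = 61.17 kΩ, so V_A = 30.8 × 61.17/63.87 = 29.50 V.
Then V_B = V_A × (R3‖R_L)/(R2 + R3‖R_L) = 29.50 × 15.17/61.17 = 7.32 V.

V ≈ 7.32 V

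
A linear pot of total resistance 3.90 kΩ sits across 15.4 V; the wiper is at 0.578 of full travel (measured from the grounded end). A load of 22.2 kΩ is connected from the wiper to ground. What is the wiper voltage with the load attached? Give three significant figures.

V ≈ 8.54 V

The wiper splits the pot into (1−α)R = 1.646 kΩ above and αR = 2.254 kΩ below.
Lower section ‖ load = 2.046 kΩ.
V_wiper = 15.4 × 2.046/(1.646 + 2.046) = 8.54 V.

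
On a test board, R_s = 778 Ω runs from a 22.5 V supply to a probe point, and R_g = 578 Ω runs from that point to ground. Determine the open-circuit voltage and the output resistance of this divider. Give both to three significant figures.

V_th = 9.59 V, R_th = 332 Ω

V_th is the open-circuit tap voltage: 22.5 × 578/(778 + 578) = 9.59 V.
With the supply zeroed, R_s and R_g appear in parallel from the tap: R_th = R_s‖R_g = (778 × 578)/1356 = 332 Ω.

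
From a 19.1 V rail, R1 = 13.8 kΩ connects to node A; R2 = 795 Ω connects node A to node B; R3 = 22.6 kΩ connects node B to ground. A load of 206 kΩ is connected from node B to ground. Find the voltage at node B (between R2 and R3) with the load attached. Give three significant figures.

At node B, R3 is in parallel with the load: R3‖R_L = 20370 Ω.
Below node A the resistance is R2 + (R3‖R_L) = 21160 Ω, so V_A = 19.1 × 21160/34960 = 11.56 V.
Then V_B = V_A × (R3‖R_L)/(R2 + R3‖R_L) = 11.56 × 20370/21160 = 11.1 V.

V ≈ 11.1 V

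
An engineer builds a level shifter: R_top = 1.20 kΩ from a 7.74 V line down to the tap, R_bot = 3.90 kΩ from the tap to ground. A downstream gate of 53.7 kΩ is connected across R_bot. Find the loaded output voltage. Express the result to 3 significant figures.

The load sits in parallel with R_bot: R_bot‖R_L = (3.90 × 53.7) / (3.90 + 53.7) = 3.636 kΩ.
V_out = 7.74 × 3.636 / (1.20 + 3.636) = 7.74 × 3.636/4.836 = 5.82 V.
(Unloaded it would have been 5.92 V.)

V_out ≈ 5.82 V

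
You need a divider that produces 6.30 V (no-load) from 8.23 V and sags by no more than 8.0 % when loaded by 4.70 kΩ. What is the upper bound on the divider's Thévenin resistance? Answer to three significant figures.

Loading drop = R_th/(R_th + R_L) ≤ 0.0800, so R_th ≤ R_L · ε/(1−ε) = 4.70 kΩ × 0.0800/0.9200 = 409 Ω.
(Any R1, R2 with R2/(R1+R2) = 0.765 and R1‖R2 ≤ 409 Ω will meet the spec.)

R_th ≤ 409 Ω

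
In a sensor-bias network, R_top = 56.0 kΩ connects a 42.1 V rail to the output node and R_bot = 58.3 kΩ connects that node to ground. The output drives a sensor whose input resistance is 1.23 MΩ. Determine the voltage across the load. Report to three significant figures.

The load sits in parallel with R_bot: R_bot‖R_L = (58.3 × 1230) / (58.3 + 1230) = 55.66 kΩ.
V_out = 42.1 × 55.66 / (56.0 + 55.66) = 42.1 × 55.66/111.7 = 21.0 V.
(Unloaded it would have been 21.5 V.)

V_out ≈ 21.0 V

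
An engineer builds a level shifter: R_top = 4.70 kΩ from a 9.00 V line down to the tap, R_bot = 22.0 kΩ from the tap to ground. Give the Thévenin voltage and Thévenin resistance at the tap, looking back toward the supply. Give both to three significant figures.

V_th is the open-circuit tap voltage: 9.00 × 22.0/(4.70 + 22.0) = 7.42 V.
With the supply zeroed, R_top and R_bot appear in parallel from the tap: R_th = R_top‖R_bot = (4.70 × 22.0)/26.70 = 3.87 kΩ.

V_th = 7.42 V, R_th = 3.87 kΩ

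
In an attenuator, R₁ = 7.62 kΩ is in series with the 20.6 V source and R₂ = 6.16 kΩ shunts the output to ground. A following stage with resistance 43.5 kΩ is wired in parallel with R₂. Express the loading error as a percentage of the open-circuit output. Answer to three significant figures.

The divider's output (Thévenin) resistance is R₁‖R₂ = 3.406 kΩ.
Fractional drop under load = R_th/(R_th + R_L) = 3.406 / (3.406 + 43.5) = 0.07262.
So the output falls by 7.26 %.

7.26 %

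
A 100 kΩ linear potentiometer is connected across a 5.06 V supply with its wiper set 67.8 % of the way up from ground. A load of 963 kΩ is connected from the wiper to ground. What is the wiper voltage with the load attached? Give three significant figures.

The wiper splits the pot into (1−α)R = 32.20 kΩ above and αR = 67.80 kΩ below.
Lower section ‖ load = 63.34 kΩ.
V_wiper = 5.06 × 63.34/(32.20 + 63.34) = 3.35 V.

V ≈ 3.35 V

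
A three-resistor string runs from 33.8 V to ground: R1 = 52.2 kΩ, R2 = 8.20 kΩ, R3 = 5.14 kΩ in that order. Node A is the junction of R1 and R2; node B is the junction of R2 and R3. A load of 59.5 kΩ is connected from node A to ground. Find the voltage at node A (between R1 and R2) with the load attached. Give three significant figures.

V ≈ 5.84 V

Below node A the series string R2+R3 = 13.34 kΩ sits in parallel with the 59.5 kΩ load: 10.90 kΩ.
V_A = 33.8 × 10.90/(52.2 + 10.90) = 5.84 V.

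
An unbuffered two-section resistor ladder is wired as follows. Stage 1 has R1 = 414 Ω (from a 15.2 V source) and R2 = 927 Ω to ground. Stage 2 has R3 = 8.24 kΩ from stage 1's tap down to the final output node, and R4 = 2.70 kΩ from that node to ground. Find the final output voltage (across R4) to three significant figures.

Stage 2 presents R3+R4 = 10940 Ω as a load on stage 1's tap.
Stage 1's lower leg becomes R2‖(R3+R4) = 854.6 Ω, so V_mid = 15.2 × 854.6/1269 = 10.24 V.
Stage 2 is itself unloaded: V_out = V_mid × R4/(R3+R4) = 10.24 × 2700/10940 = 2.53 V.

V_out ≈ 2.53 V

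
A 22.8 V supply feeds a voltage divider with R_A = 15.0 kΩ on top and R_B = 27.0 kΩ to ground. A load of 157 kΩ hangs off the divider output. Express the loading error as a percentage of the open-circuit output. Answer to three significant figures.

The divider's output (Thévenin) resistance is R_A‖R_B = 9.643 kΩ.
Fractional drop under load = R_th/(R_th + R_L) = 9.643 / (9.643 + 157) = 0.05787.
So the output falls by 5.79 %.

5.79 %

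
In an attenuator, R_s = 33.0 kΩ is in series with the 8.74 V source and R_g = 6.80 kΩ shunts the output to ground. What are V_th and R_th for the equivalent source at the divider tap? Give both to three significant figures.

V_th = 1.49 V, R_th = 5.64 kΩ

V_th is the open-circuit tap voltage: 8.74 × 6.80/(33.0 + 6.80) = 1.49 V.
With the supply zeroed, R_s and R_g appear in parallel from the tap: R_th = R_s‖R_g = (33.0 × 6.80)/39.80 = 5.64 kΩ.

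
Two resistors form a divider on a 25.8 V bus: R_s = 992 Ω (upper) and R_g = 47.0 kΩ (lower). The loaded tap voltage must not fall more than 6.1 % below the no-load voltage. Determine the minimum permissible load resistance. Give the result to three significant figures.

R_L(min) ≈ 15.0 kΩ

Output resistance R_th = R_s‖R_g = (992 × 47000)/47990 = 971.5 Ω.
The fractional drop is R_th/(R_th + R_L); requiring this ≤ 0.0610 gives R_L ≥ R_th(1/0.0610 − 1) = 971.5 × 15.39 = 15.0 kΩ.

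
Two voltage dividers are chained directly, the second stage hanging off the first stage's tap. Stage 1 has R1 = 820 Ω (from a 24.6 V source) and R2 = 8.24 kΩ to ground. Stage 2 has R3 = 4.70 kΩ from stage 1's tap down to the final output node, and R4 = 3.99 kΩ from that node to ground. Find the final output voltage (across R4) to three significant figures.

V_out ≈ 9.46 V

Stage 2 presents R3+R4 = 8690 Ω as a load on stage 1's tap.
Stage 1's lower leg becomes R2‖(R3+R4) = 4230 Ω, so V_mid = 24.6 × 4230/5050 = 20.61 V.
Stage 2 is itself unloaded: V_out = V_mid × R4/(R3+R4) = 20.61 × 3990/8690 = 9.46 V.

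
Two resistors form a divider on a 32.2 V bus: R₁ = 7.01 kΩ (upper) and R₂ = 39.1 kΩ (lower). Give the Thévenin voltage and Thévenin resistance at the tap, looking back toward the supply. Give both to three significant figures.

V_th = 27.3 V, R_th = 5.94 kΩ

V_th is the open-circuit tap voltage: 32.2 × 39.1/(7.01 + 39.1) = 27.3 V.
With the supply zeroed, R₁ and R₂ appear in parallel from the tap: R_th = R₁‖R₂ = (7.01 × 39.1)/46.11 = 5.94 kΩ.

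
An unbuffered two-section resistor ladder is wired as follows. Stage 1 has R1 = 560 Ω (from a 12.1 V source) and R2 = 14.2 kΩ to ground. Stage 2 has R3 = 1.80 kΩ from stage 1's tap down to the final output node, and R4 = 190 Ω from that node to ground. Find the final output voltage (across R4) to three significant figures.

V_out ≈ 0.875 V

Stage 2 presents R3+R4 = 1990 Ω as a load on stage 1's tap.
Stage 1's lower leg becomes R2‖(R3+R4) = 1745 Ω, so V_mid = 12.1 × 1745/2305 = 9.161 V.
Stage 2 is itself unloaded: V_out = V_mid × R4/(R3+R4) = 9.161 × 190/1990 = 0.875 V.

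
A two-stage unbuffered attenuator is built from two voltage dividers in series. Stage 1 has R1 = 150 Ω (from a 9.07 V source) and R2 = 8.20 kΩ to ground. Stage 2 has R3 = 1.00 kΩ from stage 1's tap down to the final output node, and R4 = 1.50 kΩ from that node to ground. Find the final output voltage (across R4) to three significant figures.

Stage 2 presents R3+R4 = 2500 Ω as a load on stage 1's tap.
Stage 1's lower leg becomes R2‖(R3+R4) = 1916 Ω, so V_mid = 9.07 × 1916/2066 = 8.411 V.
Stage 2 is itself unloaded: V_out = V_mid × R4/(R3+R4) = 8.411 × 1500/2500 = 5.05 V.

V_out ≈ 5.05 V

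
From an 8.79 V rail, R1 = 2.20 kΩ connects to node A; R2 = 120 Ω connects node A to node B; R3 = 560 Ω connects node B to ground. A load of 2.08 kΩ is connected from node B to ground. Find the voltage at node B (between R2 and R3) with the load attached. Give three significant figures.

V ≈ 1.40 V

At node B, R3 is in parallel with the load: R3‖R_L = 441.2 Ω.
Below node A the resistance is R2 + (R3‖R_L) = 561.2 Ω, so V_A = 8.79 × 561.2/2761 = 1.787 V.
Then V_B = V_A × (R3‖R_L)/(R2 + R3‖R_L) = 1.787 × 441.2/561.2 = 1.40 V.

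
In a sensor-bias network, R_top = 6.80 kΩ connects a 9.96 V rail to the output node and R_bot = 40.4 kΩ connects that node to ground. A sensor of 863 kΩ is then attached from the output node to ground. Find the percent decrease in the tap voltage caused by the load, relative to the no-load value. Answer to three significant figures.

The divider's output (Thévenin) resistance is R_top‖R_bot = 5.820 kΩ.
Fractional drop under load = R_th/(R_th + R_L) = 5.820 / (5.820 + 863) = 0.006699.
So the output falls by 0.670 %.

0.670 %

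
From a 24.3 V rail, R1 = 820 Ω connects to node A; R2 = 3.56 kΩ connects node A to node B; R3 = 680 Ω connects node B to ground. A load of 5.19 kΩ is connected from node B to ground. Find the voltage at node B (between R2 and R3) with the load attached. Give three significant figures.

V ≈ 2.93 V

At node B, R3 is in parallel with the load: R3‖R_L = 601.2 Ω.
Below node A the resistance is R2 + (R3‖R_L) = 4161 Ω, so V_A = 24.3 × 4161/4981 = 20.30 V.
Then V_B = V_A × (R3‖R_L)/(R2 + R3‖R_L) = 20.30 × 601.2/4161 = 2.93 V.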